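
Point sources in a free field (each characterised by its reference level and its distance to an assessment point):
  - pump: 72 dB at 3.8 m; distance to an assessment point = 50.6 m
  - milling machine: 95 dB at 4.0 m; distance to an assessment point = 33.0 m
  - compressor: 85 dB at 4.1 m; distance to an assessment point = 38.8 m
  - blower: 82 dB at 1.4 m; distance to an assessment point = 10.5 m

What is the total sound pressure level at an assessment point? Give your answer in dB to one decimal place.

77.2 dB

First find each source's level at the receiver (point-source: −20·log₁₀(r/r_ref)), then combine on an intensity basis.
pump: 72 − 20·log₁₀(50.6/3.8) = 72 − 22.49 = 49.51 dB.
milling machine: 95 − 20·log₁₀(33.0/4.0) = 95 − 18.33 = 76.67 dB.
compressor: 85 − 20·log₁₀(38.8/4.1) = 85 − 19.52 = 65.48 dB.
blower: 82 − 20·log₁₀(10.5/1.4) = 82 − 17.50 = 64.50 dB.
Σ 10^(L/10) = 5.290e+07 → L_total = 10·log₁₀(5.290e+07) = 77.23 dB.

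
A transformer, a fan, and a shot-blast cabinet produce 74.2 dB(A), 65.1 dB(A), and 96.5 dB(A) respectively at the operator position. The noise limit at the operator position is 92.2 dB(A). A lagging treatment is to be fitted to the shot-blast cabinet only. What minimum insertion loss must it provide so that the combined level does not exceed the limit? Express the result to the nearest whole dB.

4 dB

Everything except the shot-blast cabinet sums to 10^(74.2/10) + 10^(65.1/10) = 2.954e+07 in linear terms, 74.70 dB(A).
The limit corresponds to 10^(92.2/10) = 1.660e+09; subtracting the fixed part leaves 1.630e+09 for the shot-blast cabinet, i.e. 92.12 dB(A).
Required insertion loss = 96.5 − 92.12 = 4.38 dB.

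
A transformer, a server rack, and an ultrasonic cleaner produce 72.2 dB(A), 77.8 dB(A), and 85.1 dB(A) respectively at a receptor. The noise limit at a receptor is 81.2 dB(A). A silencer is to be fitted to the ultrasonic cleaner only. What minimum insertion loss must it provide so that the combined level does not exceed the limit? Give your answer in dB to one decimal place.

7.7 dB

Everything except the ultrasonic cleaner sums to 10^(72.2/10) + 10^(77.8/10) = 7.685e+07 in linear terms, 78.86 dB(A).
The limit corresponds to 10^(81.2/10) = 1.318e+08; subtracting the fixed part leaves 5.497e+07 for the ultrasonic cleaner, i.e. 77.40 dB(A).
Required insertion loss = 85.1 − 77.40 = 7.70 dB.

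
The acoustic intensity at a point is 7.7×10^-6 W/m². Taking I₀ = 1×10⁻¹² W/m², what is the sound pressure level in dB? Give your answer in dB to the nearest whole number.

69 dB

I/I₀ = 7.7×10^-6/10⁻¹² = 7.7×10^6, and L = 10·log₁₀(I/I₀).
L = 10·(0.8865 + 6) = 68.86 dB.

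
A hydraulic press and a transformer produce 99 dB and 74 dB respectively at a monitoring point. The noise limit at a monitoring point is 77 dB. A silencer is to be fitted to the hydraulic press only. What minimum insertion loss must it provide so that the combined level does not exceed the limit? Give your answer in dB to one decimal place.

25.0 dB

Fixed contribution from the other source: Σ 10^(L/10) = 10^(74/10) = 2.512e+07 (74.00 dB).
To meet 77 dB overall, the treated hydraulic press may contribute at most 10^(77/10) − 2.512e+07 = 2.500e+07, i.e. 73.98 dB.
Required insertion loss = 99 − 73.98 = 25.02 dB.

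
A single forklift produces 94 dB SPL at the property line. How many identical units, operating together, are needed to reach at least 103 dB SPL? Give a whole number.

8

The shortfall is 103 − 94 = 9.0 dB, and N units add 10·log₁₀ N, so need 10·log₁₀ N ≥ 9.0.
N ≥ 10^(9.0/10) = 7.943, so N = 8.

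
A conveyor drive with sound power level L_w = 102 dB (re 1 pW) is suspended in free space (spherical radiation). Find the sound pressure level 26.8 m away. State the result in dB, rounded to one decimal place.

Free-field spherical radiation: L_p = L_w − 10·log₁₀(4π·r²), r = 26.8 m.
4π·r² = 9026 m², 10·log₁₀ of that is 39.555 dB.
L_p = 102 − 39.555 = 62.45 dB.

62.4 dB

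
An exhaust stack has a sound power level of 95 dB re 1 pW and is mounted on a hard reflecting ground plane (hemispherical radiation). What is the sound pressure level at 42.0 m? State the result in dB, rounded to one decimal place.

54.6 dB

The power spreads over a hemisphere of area 2π·r², so L_p = L_w − 10·log₁₀(2π·r²).
2π·r² = 1.108e+04 m², 10·log₁₀ of that is 40.447 dB.
L_p = 95 − 40.447 = 54.55 dB.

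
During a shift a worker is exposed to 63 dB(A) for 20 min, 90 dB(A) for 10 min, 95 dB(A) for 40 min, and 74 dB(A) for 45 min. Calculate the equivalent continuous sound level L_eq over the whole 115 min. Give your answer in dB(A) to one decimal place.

90.8 dB(A)

Weight each interval's intensity by its duration and average over T = 115 min:
Σ tᵢ·10^(Lᵢ/10) = 20·10^(63/10) + 10·10^(90/10) + 40·10^(95/10) + 45·10^(74/10) = 1.377e+11.
L_eq = 10·log₁₀(1.377e+11/115) = 90.78 dB(A).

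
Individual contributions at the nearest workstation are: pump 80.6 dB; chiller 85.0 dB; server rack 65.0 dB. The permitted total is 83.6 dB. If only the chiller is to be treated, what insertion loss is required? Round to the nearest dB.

5 dB

Everything except the chiller sums to 10^(80.6/10) + 10^(65.0/10) = 1.180e+08 in linear terms, 80.72 dB.
The limit corresponds to 10^(83.6/10) = 2.291e+08; subtracting the fixed part leaves 1.111e+08 for the chiller, i.e. 80.46 dB.
Required insertion loss = 85.0 − 80.46 = 4.54 dB.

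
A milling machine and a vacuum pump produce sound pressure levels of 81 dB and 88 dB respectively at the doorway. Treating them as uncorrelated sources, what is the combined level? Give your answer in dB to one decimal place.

88.8 dB

Incoherent sources combine by intensity addition: L_total = 10·log₁₀(Σ 10^(L_i/10)).
Σ 10^(L/10) = 10^(81/10) + 10^(88/10) = 7.568e+08.
L_total = 10·log₁₀(7.568e+08) = 88.79 dB.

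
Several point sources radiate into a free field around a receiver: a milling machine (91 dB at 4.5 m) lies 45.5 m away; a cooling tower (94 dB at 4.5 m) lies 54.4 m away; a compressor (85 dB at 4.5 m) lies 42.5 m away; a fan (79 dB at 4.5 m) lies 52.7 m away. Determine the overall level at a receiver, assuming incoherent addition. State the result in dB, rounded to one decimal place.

75.3 dB

First find each source's level at the receiver (point-source: −20·log₁₀(r/r_ref)), then combine on an intensity basis.
milling machine: 91 − 20·log₁₀(45.5/4.5) = 91 − 20.10 = 70.90 dB.
cooling tower: 94 − 20·log₁₀(54.4/4.5) = 94 − 21.65 = 72.35 dB.
compressor: 85 − 20·log₁₀(42.5/4.5) = 85 − 19.50 = 65.50 dB.
fan: 79 − 20·log₁₀(52.7/4.5) = 79 − 21.37 = 57.63 dB.
Σ 10^(L/10) = 3.363e+07 → L_total = 10·log₁₀(3.363e+07) = 75.27 dB.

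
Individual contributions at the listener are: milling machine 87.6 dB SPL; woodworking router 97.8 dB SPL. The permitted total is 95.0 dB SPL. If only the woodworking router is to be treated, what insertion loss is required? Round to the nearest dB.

4 dB

Everything except the woodworking router sums to 10^(87.6/10) = 5.754e+08 in linear terms, 87.60 dB SPL.
The limit corresponds to 10^(95.0/10) = 3.162e+09; subtracting the fixed part leaves 2.587e+09 for the woodworking router, i.e. 94.13 dB SPL.
So the woodworking router must be reduced from 97.8 to 94.13 dB SPL: IL = 3.67 dB.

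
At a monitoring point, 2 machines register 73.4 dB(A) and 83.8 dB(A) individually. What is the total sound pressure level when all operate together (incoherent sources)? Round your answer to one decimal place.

84.2 dB(A)

Incoherent sources combine by intensity addition: L_total = 10·log₁₀(Σ 10^(L_i/10)).
Σ 10^(L/10) = 10^(73.4/10) + 10^(83.8/10) = 2.618e+08.
L_total = 10·log₁₀(2.618e+08) = 84.18 dB(A).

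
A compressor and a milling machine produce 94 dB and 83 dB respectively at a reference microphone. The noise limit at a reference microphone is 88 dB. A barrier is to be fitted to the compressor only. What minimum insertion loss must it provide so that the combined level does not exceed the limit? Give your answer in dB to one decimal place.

Everything except the compressor sums to 10^(83/10) = 1.995e+08 in linear terms, 83.00 dB.
The limit corresponds to 10^(88/10) = 6.310e+08; subtracting the fixed part leaves 4.314e+08 for the compressor, i.e. 86.35 dB.
So the compressor must be reduced from 94 to 86.35 dB: IL = 7.65 dB.

7.7 dB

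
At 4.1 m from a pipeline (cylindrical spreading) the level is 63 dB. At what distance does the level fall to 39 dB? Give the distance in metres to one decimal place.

1029.9 m

Line-source spreading drops the level by 10·log₁₀(r₂/r₁); inverting, r₂/r₁ = 10^(ΔL/10).
r₂ = 4.1·10^((63−39)/10) = 4.1·10^(24.0/10) = 1029.87 m.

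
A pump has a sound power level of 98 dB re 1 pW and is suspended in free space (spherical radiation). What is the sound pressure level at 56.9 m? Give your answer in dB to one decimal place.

51.9 dB

The power spreads over a sphere of area 4π·r², so L_p = L_w − 10·log₁₀(4π·r²).
4π·r² = 4.069e+04 m², 10·log₁₀ of that is 46.094 dB.
L_p = 98 − 46.094 = 51.91 dB.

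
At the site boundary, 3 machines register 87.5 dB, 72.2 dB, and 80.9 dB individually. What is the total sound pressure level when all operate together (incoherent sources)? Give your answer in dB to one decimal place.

For uncorrelated sources the intensities add, so convert each level to linear form, sum, and take 10·log₁₀ of the total.
Σ 10^(L/10) = 10^(87.5/10) + 10^(72.2/10) + 10^(80.9/10) = 7.020e+08.
L_total = 10·log₁₀(7.020e+08) = 88.46 dB.

88.5 dB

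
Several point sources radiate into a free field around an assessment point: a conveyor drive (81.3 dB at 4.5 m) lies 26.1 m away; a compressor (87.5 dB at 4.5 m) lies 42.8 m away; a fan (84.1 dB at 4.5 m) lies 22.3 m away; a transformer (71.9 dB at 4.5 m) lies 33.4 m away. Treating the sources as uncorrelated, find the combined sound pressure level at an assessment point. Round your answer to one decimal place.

Apply inverse-square spreading to bring every level to the receiver, then sum 10^(L/10).
conveyor drive: 81.3 − 20·log₁₀(26.1/4.5) = 81.3 − 15.27 = 66.03 dB.
compressor: 87.5 − 20·log₁₀(42.8/4.5) = 87.5 − 19.56 = 67.94 dB.
fan: 84.1 − 20·log₁₀(22.3/4.5) = 84.1 − 13.90 = 70.20 dB.
transformer: 71.9 − 20·log₁₀(33.4/4.5) = 71.9 − 17.41 = 54.49 dB.
Σ 10^(L/10) = 2.097e+07 → L_total = 10·log₁₀(2.097e+07) = 73.22 dB.

73.2 dB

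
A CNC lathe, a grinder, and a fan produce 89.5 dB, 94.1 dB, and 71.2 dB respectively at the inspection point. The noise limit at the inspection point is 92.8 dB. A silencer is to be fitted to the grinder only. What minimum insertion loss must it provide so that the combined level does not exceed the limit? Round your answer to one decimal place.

Everything except the grinder sums to 10^(89.5/10) + 10^(71.2/10) = 9.044e+08 in linear terms, 89.56 dB.
The limit corresponds to 10^(92.8/10) = 1.905e+09; subtracting the fixed part leaves 1.001e+09 for the grinder, i.e. 90.00 dB.
So the grinder must be reduced from 94.1 to 90.00 dB: IL = 4.10 dB.

4.1 dB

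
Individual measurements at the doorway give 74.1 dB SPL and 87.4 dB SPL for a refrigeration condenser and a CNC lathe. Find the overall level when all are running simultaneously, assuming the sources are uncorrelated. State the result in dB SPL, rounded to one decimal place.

87.6 dB SPL

Incoherent sources combine by intensity addition: L_total = 10·log₁₀(Σ 10^(L_i/10)).
Σ 10^(L/10) = 10^(74.1/10) + 10^(87.4/10) = 5.752e+08.
L_total = 10·log₁₀(5.752e+08) = 87.60 dB SPL.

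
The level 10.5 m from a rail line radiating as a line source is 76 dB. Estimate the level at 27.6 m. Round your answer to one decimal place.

71.8 dB

For a line source, L₂ = L₁ − 10·log₁₀(r₂/r₁).
L₂ = 76 − 10·log₁₀(27.6/10.5) = 76 − 4.197 = 71.80 dB.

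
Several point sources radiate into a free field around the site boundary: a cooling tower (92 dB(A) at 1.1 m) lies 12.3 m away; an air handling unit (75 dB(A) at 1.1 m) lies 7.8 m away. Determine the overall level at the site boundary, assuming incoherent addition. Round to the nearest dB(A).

71 dB(A)

Apply inverse-square spreading to bring every level to the receiver, then sum 10^(L/10).
cooling tower: 92 − 20·log₁₀(12.3/1.1) = 92 − 20.97 = 71.03 dB(A).
air handling unit: 75 − 20·log₁₀(7.8/1.1) = 75 − 17.01 = 57.99 dB(A).
Σ 10^(L/10) = 1.330e+07 → L_total = 10·log₁₀(1.330e+07) = 71.24 dB(A).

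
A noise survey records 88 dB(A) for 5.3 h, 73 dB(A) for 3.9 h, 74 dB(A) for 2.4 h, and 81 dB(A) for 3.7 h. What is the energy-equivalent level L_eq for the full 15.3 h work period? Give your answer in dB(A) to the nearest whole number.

84 dB(A)

L_eq = 10·log₁₀[(1/T)·Σ tᵢ·10^(Lᵢ/10)] with T = 15.3 h.
Σ tᵢ·10^(Lᵢ/10) = 5.3·10^(88/10) + 3.9·10^(73/10) + 2.4·10^(74/10) + 3.7·10^(81/10) = 3.948e+09.
L_eq = 10·log₁₀(3.948e+09/15.3) = 84.12 dB(A).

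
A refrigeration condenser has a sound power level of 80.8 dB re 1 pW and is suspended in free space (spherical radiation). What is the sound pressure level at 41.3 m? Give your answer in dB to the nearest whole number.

37 dB

Free-field spherical radiation: L_p = L_w − 10·log₁₀(4π·r²), r = 41.3 m.
4π·r² = 2.143e+04 m², 10·log₁₀ of that is 43.311 dB.
L_p = 80.8 − 43.311 = 37.49 dB.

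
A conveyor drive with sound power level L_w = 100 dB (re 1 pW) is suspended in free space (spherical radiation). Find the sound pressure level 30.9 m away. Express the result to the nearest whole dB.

59 dB

Free-field spherical radiation: L_p = L_w − 10·log₁₀(4π·r²), r = 30.9 m.
4π·r² = 1.2e+04 m², 10·log₁₀ of that is 40.791 dB.
L_p = 100 − 40.791 = 59.21 dB.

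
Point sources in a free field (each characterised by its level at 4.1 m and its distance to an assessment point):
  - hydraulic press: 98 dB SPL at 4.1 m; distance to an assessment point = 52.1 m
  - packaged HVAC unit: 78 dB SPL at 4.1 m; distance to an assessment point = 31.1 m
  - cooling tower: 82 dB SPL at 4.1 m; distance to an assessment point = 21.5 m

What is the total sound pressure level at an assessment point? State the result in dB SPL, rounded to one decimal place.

76.6 dB SPL

Propagate each source to the receiver with L = L_ref − 20·log₁₀(r/r_ref), then add intensities.
hydraulic press: 98 − 20·log₁₀(52.1/4.1) = 98 − 22.08 = 75.92 dB SPL.
packaged HVAC unit: 78 − 20·log₁₀(31.1/4.1) = 78 − 17.60 = 60.40 dB SPL.
cooling tower: 82 − 20·log₁₀(21.5/4.1) = 82 − 14.39 = 67.61 dB SPL.
Σ 10^(L/10) = 4.593e+07 → L_total = 10·log₁₀(4.593e+07) = 76.62 dB SPL.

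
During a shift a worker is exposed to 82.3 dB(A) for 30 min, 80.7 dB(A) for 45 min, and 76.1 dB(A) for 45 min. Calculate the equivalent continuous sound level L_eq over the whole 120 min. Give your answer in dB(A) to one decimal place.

80.1 dB(A)

Weight each interval's intensity by its duration and average over T = 120 min:
Σ tᵢ·10^(Lᵢ/10) = 30·10^(82.3/10) + 45·10^(80.7/10) + 45·10^(76.1/10) = 1.221e+10.
L_eq = 10·log₁₀(1.221e+10/120) = 80.08 dB(A).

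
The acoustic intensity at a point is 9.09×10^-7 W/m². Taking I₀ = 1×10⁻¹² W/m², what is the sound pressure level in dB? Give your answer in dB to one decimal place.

59.6 dB

L = 10·log₁₀(I/I₀) = 10·log₁₀(9.09×10^-7/10⁻¹²) = 10·log₁₀(9.09×10^5).
L = 10·(0.9586 + 5) = 59.59 dB.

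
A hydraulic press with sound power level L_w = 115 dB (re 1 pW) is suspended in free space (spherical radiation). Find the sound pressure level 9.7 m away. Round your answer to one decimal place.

Free-field spherical radiation: L_p = L_w − 10·log₁₀(4π·r²), r = 9.7 m.
4π·r² = 1182 m², 10·log₁₀ of that is 30.728 dB.
L_p = 115 − 30.728 = 84.27 dB.

84.3 dB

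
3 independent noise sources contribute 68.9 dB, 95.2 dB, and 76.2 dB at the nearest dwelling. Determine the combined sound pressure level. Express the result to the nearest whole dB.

95 dB

For uncorrelated sources the intensities add, so convert each level to linear form, sum, and take 10·log₁₀ of the total.
Σ 10^(L/10) = 10^(68.9/10) + 10^(95.2/10) + 10^(76.2/10) = 3.361e+09.
L_total = 10·log₁₀(3.361e+09) = 95.26 dB.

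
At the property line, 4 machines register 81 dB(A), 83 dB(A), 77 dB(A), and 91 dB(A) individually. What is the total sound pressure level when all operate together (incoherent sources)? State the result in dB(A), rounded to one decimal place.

92.1 dB(A)

Incoherent sources combine by intensity addition: L_total = 10·log₁₀(Σ 10^(L_i/10)).
Σ 10^(L/10) = 10^(81/10) + 10^(83/10) + 10^(77/10) + 10^(91/10) = 1.634e+09.
L_total = 10·log₁₀(1.634e+09) = 92.13 dB(A).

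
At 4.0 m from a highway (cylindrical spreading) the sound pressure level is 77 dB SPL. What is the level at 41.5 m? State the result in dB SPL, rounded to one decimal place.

66.8 dB SPL

Line-source attenuation: ΔL = 10·log₁₀(r₂/r₁) = 10·log₁₀(41.5/4.0) = 10.160 dB.
L₂ = 77 − 10·log₁₀(41.5/4.0) = 77 − 10.160 = 66.84 dB SPL.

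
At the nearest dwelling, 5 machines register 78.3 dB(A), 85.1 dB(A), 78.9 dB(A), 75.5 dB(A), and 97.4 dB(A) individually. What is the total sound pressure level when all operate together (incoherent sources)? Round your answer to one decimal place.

For uncorrelated sources the intensities add, so convert each level to linear form, sum, and take 10·log₁₀ of the total.
Σ 10^(L/10) = 10^(78.3/10) + 10^(85.1/10) + 10^(78.9/10) + 10^(75.5/10) + 10^(97.4/10) = 6.000e+09.
L_total = 10·log₁₀(6.000e+09) = 97.78 dB(A).

97.8 dB(A)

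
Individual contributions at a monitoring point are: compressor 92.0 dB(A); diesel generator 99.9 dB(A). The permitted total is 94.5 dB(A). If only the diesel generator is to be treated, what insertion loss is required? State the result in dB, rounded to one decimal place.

The untreated sources together contribute 10^(92.0/10) = 1.585e+09, i.e. 92.00 dB(A).
The limit corresponds to 10^(94.5/10) = 2.818e+09; subtracting the fixed part leaves 1.233e+09 for the diesel generator, i.e. 90.91 dB(A).
Required insertion loss = 99.9 − 90.91 = 8.99 dB.

9.0 dB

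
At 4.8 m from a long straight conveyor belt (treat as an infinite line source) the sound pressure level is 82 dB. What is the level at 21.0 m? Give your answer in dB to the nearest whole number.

76 dB

For a line source, L₂ = L₁ − 10·log₁₀(r₂/r₁).
L₂ = 82 − 10·log₁₀(21.0/4.8) = 82 − 6.410 = 75.59 dB.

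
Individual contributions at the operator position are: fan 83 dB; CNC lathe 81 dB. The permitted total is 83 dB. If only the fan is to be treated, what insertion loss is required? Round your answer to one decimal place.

4.3 dB

The untreated sources together contribute 10^(81/10) = 1.259e+08, i.e. 81.00 dB.
The limit corresponds to 10^(83/10) = 1.995e+08; subtracting the fixed part leaves 7.363e+07 for the fan, i.e. 78.67 dB.
Required insertion loss = 83 − 78.67 = 4.33 dB.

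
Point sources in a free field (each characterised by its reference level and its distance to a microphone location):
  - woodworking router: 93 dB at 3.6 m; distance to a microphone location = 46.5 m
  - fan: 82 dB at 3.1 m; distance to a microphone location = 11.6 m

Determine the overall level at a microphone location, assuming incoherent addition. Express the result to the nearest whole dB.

74 dB

Propagate each source to the receiver with L = L_ref − 20·log₁₀(r/r_ref), then add intensities.
woodworking router: 93 − 20·log₁₀(46.5/3.6) = 93 − 22.22 = 70.78 dB.
fan: 82 − 20·log₁₀(11.6/3.1) = 82 − 11.46 = 70.54 dB.
Σ 10^(L/10) = 2.328e+07 → L_total = 10·log₁₀(2.328e+07) = 73.67 dB.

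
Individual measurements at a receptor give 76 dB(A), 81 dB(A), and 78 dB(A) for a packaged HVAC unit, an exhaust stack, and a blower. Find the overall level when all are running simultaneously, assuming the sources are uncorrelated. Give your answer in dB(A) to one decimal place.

Incoherent sources combine by intensity addition: L_total = 10·log₁₀(Σ 10^(L_i/10)).
Σ 10^(L/10) = 10^(76/10) + 10^(81/10) + 10^(78/10) = 2.288e+08.
L_total = 10·log₁₀(2.288e+08) = 83.59 dB(A).

83.6 dB(A)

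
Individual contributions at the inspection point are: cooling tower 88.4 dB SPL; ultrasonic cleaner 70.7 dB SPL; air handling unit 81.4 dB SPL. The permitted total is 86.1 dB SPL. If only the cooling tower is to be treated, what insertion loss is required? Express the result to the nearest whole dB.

4 dB

Everything except the cooling tower sums to 10^(70.7/10) + 10^(81.4/10) = 1.498e+08 in linear terms, 81.75 dB SPL.
The limit corresponds to 10^(86.1/10) = 4.074e+08; subtracting the fixed part leaves 2.576e+08 for the cooling tower, i.e. 84.11 dB SPL.
Required insertion loss = 88.4 − 84.11 = 4.29 dB.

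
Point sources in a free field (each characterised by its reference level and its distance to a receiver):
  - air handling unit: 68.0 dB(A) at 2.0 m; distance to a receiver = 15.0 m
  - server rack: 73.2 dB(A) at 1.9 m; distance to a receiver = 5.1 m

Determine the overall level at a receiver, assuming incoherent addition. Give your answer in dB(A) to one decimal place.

64.8 dB(A)

Propagate each source to the receiver with L = L_ref − 20·log₁₀(r/r_ref), then add intensities.
air handling unit: 68.0 − 20·log₁₀(15.0/2.0) = 68.0 − 17.50 = 50.50 dB(A).
server rack: 73.2 − 20·log₁₀(5.1/1.9) = 73.2 − 8.58 = 64.62 dB(A).
Σ 10^(L/10) = 3.012e+06 → L_total = 10·log₁₀(3.012e+06) = 64.79 dB(A).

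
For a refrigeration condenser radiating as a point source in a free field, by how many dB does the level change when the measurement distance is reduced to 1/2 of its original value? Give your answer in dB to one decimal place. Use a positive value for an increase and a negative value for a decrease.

With spherical spreading the level changes by −20·log₁₀(r₂/r₁).
ΔL = −20·log₁₀(0.5) = +6.02 dB.

+6.0 dB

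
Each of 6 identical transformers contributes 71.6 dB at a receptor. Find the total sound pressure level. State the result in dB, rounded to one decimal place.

79.4 dB

N identical incoherent sources raise the level by 10·log₁₀ N.
L_total = 71.6 + 10·log₁₀(6) = 71.6 + 7.782 = 79.38 dB.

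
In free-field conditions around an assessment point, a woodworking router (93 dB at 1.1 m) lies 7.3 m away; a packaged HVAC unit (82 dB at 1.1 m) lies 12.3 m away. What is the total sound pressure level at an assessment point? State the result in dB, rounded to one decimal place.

Propagate each source to the receiver with L = L_ref − 20·log₁₀(r/r_ref), then add intensities.
woodworking router: 93 − 20·log₁₀(7.3/1.1) = 93 − 16.44 = 76.56 dB.
packaged HVAC unit: 82 − 20·log₁₀(12.3/1.1) = 82 − 20.97 = 61.03 dB.
Σ 10^(L/10) = 4.657e+07 → L_total = 10·log₁₀(4.657e+07) = 76.68 dB.

76.7 dB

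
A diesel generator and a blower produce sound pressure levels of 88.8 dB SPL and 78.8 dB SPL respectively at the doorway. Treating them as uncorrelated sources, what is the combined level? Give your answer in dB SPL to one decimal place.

89.2 dB SPL

Incoherent sources combine by intensity addition: L_total = 10·log₁₀(Σ 10^(L_i/10)).
Σ 10^(L/10) = 10^(88.8/10) + 10^(78.8/10) = 8.344e+08.
L_total = 10·log₁₀(8.344e+08) = 89.21 dB SPL.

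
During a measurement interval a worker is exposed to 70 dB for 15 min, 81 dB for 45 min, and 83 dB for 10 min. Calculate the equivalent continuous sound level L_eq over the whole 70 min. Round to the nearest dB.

80 dB

The energy average is taken in the linear domain: L_eq = 10·log₁₀[(Σ tᵢ·10^(Lᵢ/10))/T], T = 70 min.
Σ tᵢ·10^(Lᵢ/10) = 15·10^(70/10) + 45·10^(81/10) + 10·10^(83/10) = 7.810e+09.
L_eq = 10·log₁₀(7.810e+09/70) = 80.48 dB.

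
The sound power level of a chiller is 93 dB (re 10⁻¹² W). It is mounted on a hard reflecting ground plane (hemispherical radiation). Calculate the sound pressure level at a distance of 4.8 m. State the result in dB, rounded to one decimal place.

Free-field hemispherical radiation: L_p = L_w − 10·log₁₀(2π·r²), r = 4.8 m.
2π·r² = 144.8 m², 10·log₁₀ of that is 21.607 dB.
L_p = 93 − 21.607 = 71.39 dB.

71.4 dB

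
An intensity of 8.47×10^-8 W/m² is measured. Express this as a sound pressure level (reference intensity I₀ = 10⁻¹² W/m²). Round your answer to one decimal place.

Dividing by I₀ shifts the exponent by 12: I/I₀ = 8.47×10^4.
L = 10·(0.9279 + 4) = 49.28 dB.

49.3 dB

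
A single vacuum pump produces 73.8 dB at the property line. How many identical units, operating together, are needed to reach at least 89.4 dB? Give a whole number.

The shortfall is 89.4 − 73.8 = 15.6 dB, and N units add 10·log₁₀ N, so need 10·log₁₀ N ≥ 15.6.
N ≥ 10^(15.6/10) = 36.308, so N = 37.

37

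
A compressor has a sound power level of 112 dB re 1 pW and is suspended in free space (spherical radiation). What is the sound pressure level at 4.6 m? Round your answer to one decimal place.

The power spreads over a sphere of area 4π·r², so L_p = L_w − 10·log₁₀(4π·r²).
4π·r² = 265.9 m², 10·log₁₀ of that is 24.247 dB.
L_p = 112 − 24.247 = 87.75 dB.

87.8 dB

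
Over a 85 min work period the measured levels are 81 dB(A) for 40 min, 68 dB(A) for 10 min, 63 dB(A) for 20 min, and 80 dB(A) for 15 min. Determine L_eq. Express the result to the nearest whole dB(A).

L_eq = 10·log₁₀[(1/T)·Σ tᵢ·10^(Lᵢ/10)] with T = 85 min.
Σ tᵢ·10^(Lᵢ/10) = 40·10^(81/10) + 10·10^(68/10) + 20·10^(63/10) + 15·10^(80/10) = 6.639e+09.
L_eq = 10·log₁₀(6.639e+09/85) = 78.93 dB(A).

79 dB(A)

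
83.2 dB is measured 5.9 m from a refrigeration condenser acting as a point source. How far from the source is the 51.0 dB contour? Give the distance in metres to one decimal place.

Point-source spreading drops the level by 20·log₁₀(r₂/r₁); inverting, r₂/r₁ = 10^(ΔL/20).
r₂ = 5.9·10^((83.2−51.0)/20) = 5.9·10^(32.2/20) = 240.35 m.

240.4 m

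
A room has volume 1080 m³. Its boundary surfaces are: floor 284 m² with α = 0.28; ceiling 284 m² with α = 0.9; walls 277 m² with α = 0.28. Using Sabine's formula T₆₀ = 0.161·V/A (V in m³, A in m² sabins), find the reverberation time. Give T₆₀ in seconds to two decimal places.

A = Σ Sᵢαᵢ = 284·0.28 + 284·0.9 + 277·0.28 = 412.68 m².
T₆₀ = 0.161 × 1080 / 412.68 = 0.421 s.

0.42 s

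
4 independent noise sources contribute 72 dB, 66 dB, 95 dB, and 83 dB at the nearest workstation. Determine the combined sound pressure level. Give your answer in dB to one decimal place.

95.3 dB

For uncorrelated sources the intensities add, so convert each level to linear form, sum, and take 10·log₁₀ of the total.
Σ 10^(L/10) = 10^(72/10) + 10^(66/10) + 10^(95/10) + 10^(83/10) = 3.382e+09.
L_total = 10·log₁₀(3.382e+09) = 95.29 dB.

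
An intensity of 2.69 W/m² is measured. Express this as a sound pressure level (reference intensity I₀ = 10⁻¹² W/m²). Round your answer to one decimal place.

I/I₀ = 2.69/10⁻¹² = 2.69×10^12, and L = 10·log₁₀(I/I₀).
L = 10·(0.4298 + 12) = 124.30 dB.

124.3 dB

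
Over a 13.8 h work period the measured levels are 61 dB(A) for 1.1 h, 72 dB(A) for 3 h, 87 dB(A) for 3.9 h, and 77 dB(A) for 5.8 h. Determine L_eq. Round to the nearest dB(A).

82 dB(A)

L_eq = 10·log₁₀[(1/T)·Σ tᵢ·10^(Lᵢ/10)] with T = 13.8 h.
Σ tᵢ·10^(Lᵢ/10) = 1.1·10^(61/10) + 3·10^(72/10) + 3.9·10^(87/10) + 5.8·10^(77/10) = 2.294e+09.
L_eq = 10·log₁₀(2.294e+09/13.8) = 82.21 dB(A).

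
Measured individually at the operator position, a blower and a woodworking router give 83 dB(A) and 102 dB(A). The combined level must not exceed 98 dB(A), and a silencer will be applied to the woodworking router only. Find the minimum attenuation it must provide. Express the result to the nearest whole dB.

Fixed contribution from the other source: Σ 10^(L/10) = 10^(83/10) = 1.995e+08 (83.00 dB(A)).
To meet 98 dB(A) overall, the treated woodworking router may contribute at most 10^(98/10) − 1.995e+08 = 6.110e+09, i.e. 97.86 dB(A).
Required insertion loss = 102 − 97.86 = 4.14 dB.

4 dB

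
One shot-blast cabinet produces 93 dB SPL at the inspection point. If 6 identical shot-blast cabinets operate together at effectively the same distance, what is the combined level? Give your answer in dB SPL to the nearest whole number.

N identical incoherent sources raise the level by 10·log₁₀ N.
L_total = 93 + 10·log₁₀(6) = 93 + 7.782 = 100.78 dB SPL.

101 dB SPL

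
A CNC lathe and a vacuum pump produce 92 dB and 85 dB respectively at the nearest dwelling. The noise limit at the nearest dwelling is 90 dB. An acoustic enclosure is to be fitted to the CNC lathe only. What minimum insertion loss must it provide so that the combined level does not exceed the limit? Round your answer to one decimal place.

Fixed contribution from the other source: Σ 10^(L/10) = 10^(85/10) = 3.162e+08 (85.00 dB).
The limit corresponds to 10^(90/10) = 1.000e+09; subtracting the fixed part leaves 6.838e+08 for the CNC lathe, i.e. 88.35 dB.
Required insertion loss = 92 − 88.35 = 3.65 dB.

3.7 dB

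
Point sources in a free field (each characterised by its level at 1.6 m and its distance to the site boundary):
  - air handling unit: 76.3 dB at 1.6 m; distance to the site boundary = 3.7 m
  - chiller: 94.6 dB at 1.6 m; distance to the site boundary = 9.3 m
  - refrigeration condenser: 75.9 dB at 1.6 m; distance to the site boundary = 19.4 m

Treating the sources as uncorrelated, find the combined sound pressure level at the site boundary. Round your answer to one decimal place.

79.7 dB

Apply inverse-square spreading to bring every level to the receiver, then sum 10^(L/10).
air handling unit: 76.3 − 20·log₁₀(3.7/1.6) = 76.3 − 7.28 = 69.02 dB.
chiller: 94.6 − 20·log₁₀(9.3/1.6) = 94.6 − 15.29 = 79.31 dB.
refrigeration condenser: 75.9 − 20·log₁₀(19.4/1.6) = 75.9 − 21.67 = 54.23 dB.
Σ 10^(L/10) = 9.361e+07 → L_total = 10·log₁₀(9.361e+07) = 79.71 dB.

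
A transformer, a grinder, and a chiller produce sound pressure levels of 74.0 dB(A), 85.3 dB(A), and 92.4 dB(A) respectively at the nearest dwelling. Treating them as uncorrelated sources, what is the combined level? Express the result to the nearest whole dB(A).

Incoherent sources combine by intensity addition: L_total = 10·log₁₀(Σ 10^(L_i/10)).
Σ 10^(L/10) = 10^(74.0/10) + 10^(85.3/10) + 10^(92.4/10) = 2.102e+09.
L_total = 10·log₁₀(2.102e+09) = 93.23 dB(A).

93 dB(A)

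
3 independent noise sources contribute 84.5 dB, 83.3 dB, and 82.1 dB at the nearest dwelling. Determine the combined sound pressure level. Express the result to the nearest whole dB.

For uncorrelated sources the intensities add, so convert each level to linear form, sum, and take 10·log₁₀ of the total.
Σ 10^(L/10) = 10^(84.5/10) + 10^(83.3/10) + 10^(82.1/10) = 6.578e+08.
L_total = 10·log₁₀(6.578e+08) = 88.18 dB.

88 dB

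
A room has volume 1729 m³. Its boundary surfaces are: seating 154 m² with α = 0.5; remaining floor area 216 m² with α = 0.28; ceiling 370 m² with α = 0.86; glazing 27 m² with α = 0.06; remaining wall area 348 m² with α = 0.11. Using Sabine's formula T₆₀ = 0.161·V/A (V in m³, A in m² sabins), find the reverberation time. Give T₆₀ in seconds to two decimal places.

A = Σ Sᵢαᵢ = 154·0.5 + 216·0.28 + 370·0.86 + 27·0.06 + 348·0.11 = 495.58 m².
T₆₀ = 0.161 × 1729 / 495.58 = 0.562 s.

0.56 s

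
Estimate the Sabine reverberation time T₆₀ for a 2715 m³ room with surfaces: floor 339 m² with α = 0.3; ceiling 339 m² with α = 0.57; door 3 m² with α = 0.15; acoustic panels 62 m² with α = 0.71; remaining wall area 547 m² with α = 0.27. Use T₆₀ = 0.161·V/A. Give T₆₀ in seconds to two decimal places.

0.90 s

Total absorption A = 339·0.3 + 339·0.57 + 3·0.15 + 62·0.71 + 547·0.27 = 487.09 m² sabins.
T₆₀ = 0.161·V/A = 0.161·2715/487.09 = 0.897 s.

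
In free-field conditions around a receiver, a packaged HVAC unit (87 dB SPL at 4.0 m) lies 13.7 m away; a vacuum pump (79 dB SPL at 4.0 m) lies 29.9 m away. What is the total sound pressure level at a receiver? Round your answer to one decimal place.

First find each source's level at the receiver (point-source: −20·log₁₀(r/r_ref)), then combine on an intensity basis.
packaged HVAC unit: 87 − 20·log₁₀(13.7/4.0) = 87 − 10.69 = 76.31 dB SPL.
vacuum pump: 79 − 20·log₁₀(29.9/4.0) = 79 − 17.47 = 61.53 dB SPL.
Σ 10^(L/10) = 4.415e+07 → L_total = 10·log₁₀(4.415e+07) = 76.45 dB SPL.

76.4 dB SPL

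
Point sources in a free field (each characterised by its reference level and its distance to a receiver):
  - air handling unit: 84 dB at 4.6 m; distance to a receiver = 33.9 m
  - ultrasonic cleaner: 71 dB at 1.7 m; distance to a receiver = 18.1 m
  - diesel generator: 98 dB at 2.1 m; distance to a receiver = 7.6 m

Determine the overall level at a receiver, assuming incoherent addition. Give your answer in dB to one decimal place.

86.9 dB

First find each source's level at the receiver (point-source: −20·log₁₀(r/r_ref)), then combine on an intensity basis.
air handling unit: 84 − 20·log₁₀(33.9/4.6) = 84 − 17.35 = 66.65 dB.
ultrasonic cleaner: 71 − 20·log₁₀(18.1/1.7) = 71 − 20.54 = 50.46 dB.
diesel generator: 98 − 20·log₁₀(7.6/2.1) = 98 − 11.17 = 86.83 dB.
Σ 10^(L/10) = 4.865e+08 → L_total = 10·log₁₀(4.865e+08) = 86.87 dB.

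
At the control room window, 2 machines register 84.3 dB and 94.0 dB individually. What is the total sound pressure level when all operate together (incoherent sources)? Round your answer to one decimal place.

For uncorrelated sources the intensities add, so convert each level to linear form, sum, and take 10·log₁₀ of the total.
Σ 10^(L/10) = 10^(84.3/10) + 10^(94.0/10) = 2.781e+09.
L_total = 10·log₁₀(2.781e+09) = 94.44 dB.

94.4 dB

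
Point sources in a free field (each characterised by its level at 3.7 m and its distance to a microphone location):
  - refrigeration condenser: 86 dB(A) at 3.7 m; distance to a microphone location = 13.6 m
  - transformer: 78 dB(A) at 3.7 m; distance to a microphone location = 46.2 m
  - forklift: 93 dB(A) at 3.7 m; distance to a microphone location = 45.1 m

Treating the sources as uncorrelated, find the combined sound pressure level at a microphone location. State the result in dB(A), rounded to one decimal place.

76.4 dB(A)

Propagate each source to the receiver with L = L_ref − 20·log₁₀(r/r_ref), then add intensities.
refrigeration condenser: 86 − 20·log₁₀(13.6/3.7) = 86 − 11.31 = 74.69 dB(A).
transformer: 78 − 20·log₁₀(46.2/3.7) = 78 − 21.93 = 56.07 dB(A).
forklift: 93 − 20·log₁₀(45.1/3.7) = 93 − 21.72 = 71.28 dB(A).
Σ 10^(L/10) = 4.330e+07 → L_total = 10·log₁₀(4.330e+07) = 76.36 dB(A).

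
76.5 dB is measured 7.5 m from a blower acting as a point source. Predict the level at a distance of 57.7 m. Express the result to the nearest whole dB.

59 dB

Point-source attenuation: ΔL = 20·log₁₀(r₂/r₁) = 20·log₁₀(57.7/7.5) = 17.722 dB.
L₂ = 76.5 − 20·log₁₀(57.7/7.5) = 76.5 − 17.722 = 58.78 dB.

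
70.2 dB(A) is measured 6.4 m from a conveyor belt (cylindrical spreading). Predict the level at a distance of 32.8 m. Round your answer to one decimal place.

63.1 dB(A)

For a line source, L₂ = L₁ − 10·log₁₀(r₂/r₁).
L₂ = 70.2 − 10·log₁₀(32.8/6.4) = 70.2 − 7.097 = 63.10 dB(A).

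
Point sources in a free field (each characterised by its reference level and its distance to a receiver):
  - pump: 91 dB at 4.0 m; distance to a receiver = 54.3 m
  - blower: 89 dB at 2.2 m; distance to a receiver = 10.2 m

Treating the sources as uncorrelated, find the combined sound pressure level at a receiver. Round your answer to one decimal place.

76.4 dB

First find each source's level at the receiver (point-source: −20·log₁₀(r/r_ref)), then combine on an intensity basis.
pump: 91 − 20·log₁₀(54.3/4.0) = 91 − 22.65 = 68.35 dB.
blower: 89 − 20·log₁₀(10.2/2.2) = 89 − 13.32 = 75.68 dB.
Σ 10^(L/10) = 4.378e+07 → L_total = 10·log₁₀(4.378e+07) = 76.41 dB.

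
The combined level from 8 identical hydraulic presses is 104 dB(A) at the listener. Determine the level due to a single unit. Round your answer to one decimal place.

95.0 dB(A)

Dividing the total intensity by 8 lowers the level by 10·log₁₀ 8 = 9.031 dB: L₁ = 104 − 9.031.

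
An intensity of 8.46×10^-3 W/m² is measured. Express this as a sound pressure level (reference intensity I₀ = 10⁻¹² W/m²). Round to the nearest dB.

99 dB

I/I₀ = 8.46×10^-3/10⁻¹² = 8.46×10^9, and L = 10·log₁₀(I/I₀).
L = 10·(0.9274 + 9) = 99.27 dB.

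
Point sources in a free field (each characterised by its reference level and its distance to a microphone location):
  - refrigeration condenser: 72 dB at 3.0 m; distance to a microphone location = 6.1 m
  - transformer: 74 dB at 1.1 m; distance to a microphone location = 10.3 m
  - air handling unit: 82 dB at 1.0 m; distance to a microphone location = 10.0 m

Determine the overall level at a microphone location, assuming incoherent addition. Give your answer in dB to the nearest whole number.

Propagate each source to the receiver with L = L_ref − 20·log₁₀(r/r_ref), then add intensities.
refrigeration condenser: 72 − 20·log₁₀(6.1/3.0) = 72 − 6.16 = 65.84 dB.
transformer: 74 − 20·log₁₀(10.3/1.1) = 74 − 19.43 = 54.57 dB.
air handling unit: 82 − 20·log₁₀(10.0/1.0) = 82 − 20.00 = 62.00 dB.
Σ 10^(L/10) = 5.705e+06 → L_total = 10·log₁₀(5.705e+06) = 67.56 dB.

68 dB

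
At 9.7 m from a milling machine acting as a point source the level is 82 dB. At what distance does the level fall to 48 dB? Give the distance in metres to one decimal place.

486.2 m

The 34.0 dB drop corresponds to a distance ratio of 10^(34.0/20) for a point source.
r₂ = 9.7·10^((82−48)/20) = 9.7·10^(34.0/20) = 486.15 m.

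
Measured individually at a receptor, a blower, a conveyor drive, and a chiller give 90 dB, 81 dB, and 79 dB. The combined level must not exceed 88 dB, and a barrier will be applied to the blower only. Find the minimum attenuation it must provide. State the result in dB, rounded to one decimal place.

Fixed contribution from the other sources: Σ 10^(L/10) = 10^(81/10) + 10^(79/10) = 2.053e+08 (83.12 dB).
The limit corresponds to 10^(88/10) = 6.310e+08; subtracting the fixed part leaves 4.256e+08 for the blower, i.e. 86.29 dB.
So the blower must be reduced from 90 to 86.29 dB: IL = 3.71 dB.

3.7 dB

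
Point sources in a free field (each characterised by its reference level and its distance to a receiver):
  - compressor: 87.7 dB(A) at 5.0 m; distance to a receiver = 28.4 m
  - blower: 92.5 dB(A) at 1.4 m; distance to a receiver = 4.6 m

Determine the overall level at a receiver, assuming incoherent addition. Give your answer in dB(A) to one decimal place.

82.6 dB(A)

Propagate each source to the receiver with L = L_ref − 20·log₁₀(r/r_ref), then add intensities.
compressor: 87.7 − 20·log₁₀(28.4/5.0) = 87.7 − 15.09 = 72.61 dB(A).
blower: 92.5 − 20·log₁₀(4.6/1.4) = 92.5 − 10.33 = 82.17 dB(A).
Σ 10^(L/10) = 1.830e+08 → L_total = 10·log₁₀(1.830e+08) = 82.62 dB(A).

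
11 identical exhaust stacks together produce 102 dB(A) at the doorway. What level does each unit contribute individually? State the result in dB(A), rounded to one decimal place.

For N identical incoherent sources L_total = L₁ + 10·log₁₀ N, so L₁ = 102 − 10·log₁₀(11) = 102 − 10.414.

91.6 dB(A)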